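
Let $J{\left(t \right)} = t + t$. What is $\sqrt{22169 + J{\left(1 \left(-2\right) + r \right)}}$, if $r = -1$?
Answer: $\sqrt{22163} \approx 148.87$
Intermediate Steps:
$J{\left(t \right)} = 2 t$
$\sqrt{22169 + J{\left(1 \left(-2\right) + r \right)}} = \sqrt{22169 + 2 \left(1 \left(-2\right) - 1\right)} = \sqrt{22169 + 2 \left(-2 - 1\right)} = \sqrt{22169 + 2 \left(-3\right)} = \sqrt{22169 - 6} = \sqrt{22163}$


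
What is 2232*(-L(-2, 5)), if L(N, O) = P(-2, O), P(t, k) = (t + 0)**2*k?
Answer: -44640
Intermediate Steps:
P(t, k) = k*t**2 (P(t, k) = t**2*k = k*t**2)
L(N, O) = 4*O (L(N, O) = O*(-2)**2 = O*4 = 4*O)
2232*(-L(-2, 5)) = 2232*(-4*5) = 2232*(-1*20) = 2232*(-20) = -44640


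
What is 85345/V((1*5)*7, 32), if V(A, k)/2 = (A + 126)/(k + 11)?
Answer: 3669835/322 ≈ 11397.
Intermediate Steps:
V(A, k) = 2*(126 + A)/(11 + k) (V(A, k) = 2*((A + 126)/(k + 11)) = 2*((126 + A)/(11 + k)) = 2*(126 + A)/(11 + k))
85345/V((1*5)*7, 32) = 85345/((2*(126 + (1*5)*7)/(11 + 32))) = 85345/((2*(126 + 5*7)/43)) = 85345/((2*(1/43)*(126 + 35))) = 85345/((2*(1/43)*161)) = 85345/(322/43) = 85345*(43/322) = 3669835/322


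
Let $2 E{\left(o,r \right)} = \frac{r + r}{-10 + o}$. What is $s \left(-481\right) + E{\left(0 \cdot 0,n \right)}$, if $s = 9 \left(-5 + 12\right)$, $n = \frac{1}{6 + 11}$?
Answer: $- \frac{5151511}{170} \approx -30303.0$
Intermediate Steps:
$n = \frac{1}{17} \approx 0.058824$
$E{\left(o,r \right)} = \frac{r}{-10 + o}$ ($E{\left(o,r \right)} = \frac{\left(r + r\right) \frac{1}{-10 + o}}{2} = \frac{2 r \frac{1}{-10 + o}}{2} = \frac{r}{-10 + o}$)
$s = 63$ ($s = 9 \cdot 7 = 63$)
$s \left(-481\right) + E{\left(0 \cdot 0,n \right)} = 63 \left(-481\right) + \frac{1}{17 \left(-10 + 0 \cdot 0\right)} = -30303 + \frac{1}{17 \left(-10 + 0\right)} = -30303 + \frac{1}{17 \left(-10\right)} = -30303 + \frac{1}{17} \left(- \frac{1}{10}\right) = -30303 - \frac{1}{170} = - \frac{5151511}{170}$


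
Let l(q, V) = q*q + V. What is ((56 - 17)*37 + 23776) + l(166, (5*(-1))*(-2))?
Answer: 52785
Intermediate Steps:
l(q, V) = V + q**2 (l(q, V) = q**2 + V = V + q**2)
((56 - 17)*37 + 23776) + l(166, (5*(-1))*(-2)) = ((56 - 17)*37 + 23776) + ((5*(-1))*(-2) + 166**2) = (39*37 + 23776) + (-5*(-2) + 27556) = (1443 + 23776) + (10 + 27556) = 25219 + 27566 = 52785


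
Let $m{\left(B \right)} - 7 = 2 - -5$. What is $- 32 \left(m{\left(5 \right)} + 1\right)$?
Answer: $-480$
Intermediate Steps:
$m{\left(B \right)} = 14$ ($m{\left(B \right)} = 7 + \left(2 - -5\right) = 7 + \left(2 + 5\right) = 7 + 7 = 14$)
$- 32 \left(m{\left(5 \right)} + 1\right) = - 32 \left(14 + 1\right) = \left(-32\right) 15 = -480$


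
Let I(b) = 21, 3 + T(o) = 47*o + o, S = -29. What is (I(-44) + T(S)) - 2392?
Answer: -3766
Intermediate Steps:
T(o) = -3 + 48*o (T(o) = -3 + (47*o + o) = -3 + 48*o)
(I(-44) + T(S)) - 2392 = (21 + (-3 + 48*(-29))) - 2392 = (21 + (-3 - 1392)) - 2392 = (21 - 1395) - 2392 = -1374 - 2392 = -3766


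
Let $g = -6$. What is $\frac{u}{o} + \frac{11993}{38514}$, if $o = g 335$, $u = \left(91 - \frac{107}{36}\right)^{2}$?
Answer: $- \frac{59256318179}{16721238240} \approx -3.5438$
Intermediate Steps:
$u = \frac{10042561}{1296}$ ($u = \left(91 - \frac{107}{36}\right)^{2} = \left(\frac{3169}{36}\right)^{2} = \frac{10042561}{1296} \approx 7748.9$)
$o = -2010$ ($o = \left(-6\right) 335 = -2010$)
$\frac{u}{o} + \frac{11993}{38514} = \frac{10042561}{1296 \left(-2010\right)} + \frac{11993}{38514} = \frac{10042561}{1296} \left(- \frac{1}{2010}\right) + 11993 \cdot \frac{1}{38514} = - \frac{10042561}{2604960} + \frac{11993}{38514} = - \frac{59256318179}{16721238240}$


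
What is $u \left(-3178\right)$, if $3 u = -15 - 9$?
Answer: $25424$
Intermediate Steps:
$u = -8$ ($u = \frac{-15 - 9}{3} = \frac{1}{3} \left(-24\right) = -8$)
$u \left(-3178\right) = \left(-8\right) \left(-3178\right) = 25424$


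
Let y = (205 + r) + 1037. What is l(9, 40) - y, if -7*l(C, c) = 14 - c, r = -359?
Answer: -6155/7 ≈ -879.29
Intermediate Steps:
l(C, c) = -2 + c/7 (l(C, c) = -(14 - c)/7 = -2 + c/7)
y = 883 (y = (205 - 359) + 1037 = -154 + 1037 = 883)
l(9, 40) - y = (-2 + (⅐)*40) - 1*883 = (-2 + 40/7) - 883 = 26/7 - 883 = -6155/7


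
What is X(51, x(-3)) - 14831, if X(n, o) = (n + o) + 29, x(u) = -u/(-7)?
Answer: -103260/7 ≈ -14751.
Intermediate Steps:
x(u) = u/7 (x(u) = -u*(-1)/7 = -(-1)*u/7 = u/7)
X(n, o) = 29 + n + o
X(51, x(-3)) - 14831 = (29 + 51 + (⅐)*(-3)) - 14831 = (29 + 51 - 3/7) - 14831 = 557/7 - 14831 = -103260/7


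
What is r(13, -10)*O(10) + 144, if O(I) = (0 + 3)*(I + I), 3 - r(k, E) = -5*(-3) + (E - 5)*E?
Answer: -9576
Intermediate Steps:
r(k, E) = -12 - E*(-5 + E) (r(k, E) = 3 - (-5*(-3) + (E - 5)*E) = 3 - (15 + (-5 + E)*E) = 3 - (15 + E*(-5 + E)) = 3 + (-15 - E*(-5 + E)) = -12 - E*(-5 + E))
O(I) = 6*I (O(I) = 3*(2*I) = 6*I)
r(13, -10)*O(10) + 144 = (-12 - 1*(-10)² + 5*(-10))*(6*10) + 144 = (-12 - 1*100 - 50)*60 + 144 = (-12 - 100 - 50)*60 + 144 = -162*60 + 144 = -9720 + 144 = -9576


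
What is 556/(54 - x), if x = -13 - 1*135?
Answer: 278/101 ≈ 2.7525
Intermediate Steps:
x = -148 (x = -13 - 135 = -148)
556/(54 - x) = 556/(54 - 1*(-148)) = 556/(54 + 148) = 556/202 = 556*(1/202) = 278/101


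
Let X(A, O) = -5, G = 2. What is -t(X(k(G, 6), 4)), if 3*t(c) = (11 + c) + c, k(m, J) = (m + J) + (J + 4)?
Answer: -⅓ ≈ -0.33333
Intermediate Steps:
k(m, J) = 4 + m + 2*J (k(m, J) = (J + m) + (4 + J) = 4 + m + 2*J)
t(c) = 11/3 + 2*c/3 (t(c) = ((11 + c) + c)/3 = (11 + 2*c)/3 = 11/3 + 2*c/3)
-t(X(k(G, 6), 4)) = -(11/3 + (⅔)*(-5)) = -(11/3 - 10/3) = -1*⅓ = -⅓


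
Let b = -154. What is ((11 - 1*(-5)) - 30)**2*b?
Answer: -30184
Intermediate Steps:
((11 - 1*(-5)) - 30)**2*b = ((11 - 1*(-5)) - 30)**2*(-154) = ((11 + 5) - 30)**2*(-154) = (16 - 30)**2*(-154) = (-14)**2*(-154) = 196*(-154) = -30184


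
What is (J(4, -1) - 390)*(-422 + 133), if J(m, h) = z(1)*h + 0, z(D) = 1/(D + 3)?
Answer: 451129/4 ≈ 1.1278e+5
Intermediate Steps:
z(D) = 1/(3 + D)
J(m, h) = h/4 (J(m, h) = h/(3 + 1) + 0 = h/4 + 0 = h/4)
(J(4, -1) - 390)*(-422 + 133) = ((1/4)*(-1) - 390)*(-422 + 133) = (-1/4 - 390)*(-289) = -1561/4*(-289) = 451129/4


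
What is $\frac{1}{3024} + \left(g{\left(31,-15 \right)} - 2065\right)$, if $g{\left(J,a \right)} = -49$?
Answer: $- \frac{6392735}{3024} \approx -2114.0$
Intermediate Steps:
$\frac{1}{3024} + \left(g{\left(31,-15 \right)} - 2065\right) = \frac{1}{3024} - 2114 = - \frac{6392735}{3024}$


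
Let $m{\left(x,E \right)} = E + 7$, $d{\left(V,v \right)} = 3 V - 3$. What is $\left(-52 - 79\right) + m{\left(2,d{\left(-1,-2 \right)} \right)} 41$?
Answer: $-90$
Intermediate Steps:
$d{\left(V,v \right)} = -3 + 3 V$
$m{\left(x,E \right)} = 7 + E$
$\left(-52 - 79\right) + m{\left(2,d{\left(-1,-2 \right)} \right)} 41 = \left(-52 - 79\right) + \left(7 + \left(-3 + 3 \left(-1\right)\right)\right) 41 = -131 + \left(7 - 6\right) 41 = -131 + 1 \cdot 41 = -131 + 41 = -90$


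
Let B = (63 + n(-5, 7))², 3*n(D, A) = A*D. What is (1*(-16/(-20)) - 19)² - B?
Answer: -518371/225 ≈ -2303.9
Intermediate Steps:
n(D, A) = A*D/3 (n(D, A) = (A*D)/3 = A*D/3)
B = 23716/9 (B = (63 + (⅓)*7*(-5))² = (63 - 35/3)² = (154/3)² = 23716/9 ≈ 2635.1)
(1*(-16/(-20)) - 19)² - B = (1*(-16/(-20)) - 19)² - 1*23716/9 = (1*(-16*(-1/20)) - 19)² - 23716/9 = (1*(⅘) - 19)² - 23716/9 = (⅘ - 19)² - 23716/9 = (-91/5)² - 23716/9 = 8281/25 - 23716/9 = -518371/225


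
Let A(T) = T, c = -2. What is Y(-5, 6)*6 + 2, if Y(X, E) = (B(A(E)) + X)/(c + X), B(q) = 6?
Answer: 8/7 ≈ 1.1429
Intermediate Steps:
Y(X, E) = (6 + X)/(-2 + X)
Y(-5, 6)*6 + 2 = ((6 - 5)/(-2 - 5))*6 + 2 = (1/(-7))*6 + 2 = -⅐*1*6 + 2 = -⅐*6 + 2 = -6/7 + 2 = 8/7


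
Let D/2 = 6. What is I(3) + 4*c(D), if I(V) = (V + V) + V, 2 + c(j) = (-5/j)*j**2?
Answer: -239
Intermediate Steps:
D = 12 (D = 2*6 = 12)
c(j) = -2 - 5*j (c(j) = -2 + (-5/j)*j**2 = -2 - 5*j)
I(V) = 3*V (I(V) = 2*V + V = 3*V)
I(3) + 4*c(D) = 3*3 + 4*(-2 - 5*12) = 9 + 4*(-2 - 60) = 9 + 4*(-62) = 9 - 248 = -239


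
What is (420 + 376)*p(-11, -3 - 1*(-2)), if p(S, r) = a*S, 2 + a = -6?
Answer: 70048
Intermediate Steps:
a = -8 (a = -2 - 6 = -8)
p(S, r) = -8*S
(420 + 376)*p(-11, -3 - 1*(-2)) = (420 + 376)*(-8*(-11)) = 796*88 = 70048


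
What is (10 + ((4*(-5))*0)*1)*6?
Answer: 60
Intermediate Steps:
(10 + ((4*(-5))*0)*1)*6 = (10 - 20*0*1)*6 = (10 + 0*1)*6 = (10 + 0)*6 = 10*6 = 60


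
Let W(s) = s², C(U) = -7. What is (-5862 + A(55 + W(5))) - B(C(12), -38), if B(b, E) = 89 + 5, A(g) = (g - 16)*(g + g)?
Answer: 4284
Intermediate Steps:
A(g) = 2*g*(-16 + g) (A(g) = (-16 + g)*(2*g) = 2*g*(-16 + g))
B(b, E) = 94
(-5862 + A(55 + W(5))) - B(C(12), -38) = (-5862 + 2*(55 + 5²)*(-16 + (55 + 5²))) - 1*94 = (-5862 + 2*(55 + 25)*(-16 + (55 + 25))) - 94 = (-5862 + 2*80*(-16 + 80)) - 94 = (-5862 + 2*80*64) - 94 = (-5862 + 10240) - 94 = 4378 - 94 = 4284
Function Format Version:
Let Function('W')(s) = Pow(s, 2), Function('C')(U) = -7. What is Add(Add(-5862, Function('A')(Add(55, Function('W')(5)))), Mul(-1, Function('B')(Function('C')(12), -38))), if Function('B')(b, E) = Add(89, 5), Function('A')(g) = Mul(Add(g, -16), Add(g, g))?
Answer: 4284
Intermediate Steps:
Function('A')(g) = Mul(2, g, Add(-16, g)) (Function('A')(g) = Mul(Add(-16, g), Mul(2, g)) = Mul(2, g, Add(-16, g)))
Function('B')(b, E) = 94
Add(Add(-5862, Function('A')(Add(55, Function('W')(5)))), Mul(-1, Function('B')(Function('C')(12), -38))) = Add(Add(-5862, Mul(2, Add(55, Pow(5, 2)), Add(-16, Add(55, Pow(5, 2))))), Mul(-1, 94)) = Add(Add(-5862, Mul(2, Add(55, 25), Add(-16, Add(55, 25)))), -94) = Add(Add(-5862, Mul(2, 80, Add(-16, 80))), -94) = Add(Add(-5862, Mul(2, 80, 64)), -94) = Add(Add(-5862, 10240), -94) = Add(4378, -94) = 4284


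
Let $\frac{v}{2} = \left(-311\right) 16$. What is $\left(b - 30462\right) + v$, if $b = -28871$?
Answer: $-69285$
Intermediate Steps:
$v = -9952$ ($v = 2 \left(\left(-311\right) 16\right) = 2 \left(-4976\right) = -9952$)
$\left(b - 30462\right) + v = \left(-28871 - 30462\right) - 9952 = -59333 - 9952 = -69285$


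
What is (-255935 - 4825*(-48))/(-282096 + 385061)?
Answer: -4867/20593 ≈ -0.23634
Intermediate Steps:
(-255935 - 4825*(-48))/(-282096 + 385061) = (-255935 + 231600)/102965 = -24335*1/102965 = -4867/20593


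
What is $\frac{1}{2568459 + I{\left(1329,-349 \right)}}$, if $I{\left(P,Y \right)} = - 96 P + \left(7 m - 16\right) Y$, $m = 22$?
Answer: $\frac{1}{2392713} \approx 4.1794 \cdot 10^{-7}$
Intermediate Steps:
$I{\left(P,Y \right)} = - 96 P + 138 Y$ ($I{\left(P,Y \right)} = - 96 P + \left(7 \cdot 22 - 16\right) Y = - 96 P + \left(154 - 16\right) Y = - 96 P + 138 Y$)
$\frac{1}{2568459 + I{\left(1329,-349 \right)}} = \frac{1}{2568459 + \left(\left(-96\right) 1329 + 138 \left(-349\right)\right)} = \frac{1}{2568459 - 175746} = \frac{1}{2392713}$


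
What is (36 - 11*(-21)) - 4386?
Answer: -4119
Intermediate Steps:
(36 - 11*(-21)) - 4386 = (36 + 231) - 4386 = 267 - 4386 = -4119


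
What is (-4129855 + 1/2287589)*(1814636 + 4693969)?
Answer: -61489465622893856370/2287589 ≈ -2.6880e+13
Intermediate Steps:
(-4129855 + 1/2287589)*(1814636 + 4693969) = (-4129855 + 1/2287589)*6508605 = -9447410869594/2287589*6508605 = -61489465622893856370/2287589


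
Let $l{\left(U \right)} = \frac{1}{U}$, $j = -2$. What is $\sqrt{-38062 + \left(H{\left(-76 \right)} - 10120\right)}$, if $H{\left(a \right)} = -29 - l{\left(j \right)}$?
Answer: $\frac{i \sqrt{192842}}{2} \approx 219.57 i$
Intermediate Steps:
$H{\left(a \right)} = - \frac{57}{2}$ ($H{\left(a \right)} = -29 - \frac{1}{-2} = -29 - - \frac{1}{2} = -29 + \frac{1}{2} = - \frac{57}{2}$)
$\sqrt{-38062 + \left(H{\left(-76 \right)} - 10120\right)} = \sqrt{-38062 - \frac{20297}{2}} = \sqrt{- \frac{96421}{2}} = \frac{i \sqrt{192842}}{2}$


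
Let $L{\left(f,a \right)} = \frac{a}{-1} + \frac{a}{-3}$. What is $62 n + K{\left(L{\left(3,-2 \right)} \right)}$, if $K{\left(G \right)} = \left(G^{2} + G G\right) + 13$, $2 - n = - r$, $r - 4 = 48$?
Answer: $\frac{30377}{9} \approx 3375.2$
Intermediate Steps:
$r = 52$ ($r = 4 + 48 = 52$)
$L{\left(f,a \right)} = - \frac{4 a}{3}$ ($L{\left(f,a \right)} = a \left(-1\right) + a \left(- \frac{1}{3}\right) = - a - \frac{a}{3} = - \frac{4 a}{3}$)
$n = 54$ ($n = 2 - \left(-1\right) 52 = 2 - -52 = 2 + 52 = 54$)
$K{\left(G \right)} = 13 + 2 G^{2}$ ($K{\left(G \right)} = \left(G^{2} + G^{2}\right) + 13 = 2 G^{2} + 13 = 13 + 2 G^{2}$)
$62 n + K{\left(L{\left(3,-2 \right)} \right)} = 62 \cdot 54 + \left(13 + 2 \left(\left(- \frac{4}{3}\right) \left(-2\right)\right)^{2}\right) = 3348 + \left(13 + 2 \left(\frac{8}{3}\right)^{2}\right) = 3348 + \left(13 + 2 \cdot \frac{64}{9}\right) = 3348 + \left(13 + \frac{128}{9}\right) = 3348 + \frac{245}{9} = \frac{30377}{9}$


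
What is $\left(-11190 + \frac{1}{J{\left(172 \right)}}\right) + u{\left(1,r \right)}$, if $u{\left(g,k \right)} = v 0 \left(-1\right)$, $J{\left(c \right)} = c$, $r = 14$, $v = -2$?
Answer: $- \frac{1924679}{172} \approx -11190.0$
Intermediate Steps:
$u{\left(g,k \right)} = 0$ ($u{\left(g,k \right)} = \left(-2\right) 0 \left(-1\right) = 0 \left(-1\right) = 0$)
$\left(-11190 + \frac{1}{J{\left(172 \right)}}\right) + u{\left(1,r \right)} = \left(-11190 + \frac{1}{172}\right) + 0 = - \frac{1924679}{172} + 0 = - \frac{1924679}{172}$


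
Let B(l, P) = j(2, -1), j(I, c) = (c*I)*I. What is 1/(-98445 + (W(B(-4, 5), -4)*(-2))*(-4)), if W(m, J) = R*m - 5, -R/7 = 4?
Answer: -1/97589 ≈ -1.0247e-5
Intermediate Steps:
R = -28 (R = -7*4 = -28)
j(I, c) = c*I² (j(I, c) = (I*c)*I = c*I²)
B(l, P) = -4 (B(l, P) = -1*2² = -1*4 = -4)
W(m, J) = -5 - 28*m (W(m, J) = -28*m - 5 = -5 - 28*m)
1/(-98445 + (W(B(-4, 5), -4)*(-2))*(-4)) = 1/(-98445 + ((-5 - 28*(-4))*(-2))*(-4)) = 1/(-98445 + ((-5 + 112)*(-2))*(-4)) = 1/(-98445 + (107*(-2))*(-4)) = 1/(-98445 - 214*(-4)) = 1/(-98445 + 856) = 1/(-97589) = -1/97589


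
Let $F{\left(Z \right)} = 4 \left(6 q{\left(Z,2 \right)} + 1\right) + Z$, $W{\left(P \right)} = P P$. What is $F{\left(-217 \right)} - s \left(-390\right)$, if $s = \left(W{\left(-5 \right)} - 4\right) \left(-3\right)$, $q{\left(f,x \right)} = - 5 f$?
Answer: $1257$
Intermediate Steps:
$W{\left(P \right)} = P^{2}$
$s = -63$ ($s = \left(\left(-5\right)^{2} - 4\right) \left(-3\right) = \left(25 - 4\right) \left(-3\right) = 21 \left(-3\right) = -63$)
$F{\left(Z \right)} = 4 - 119 Z$ ($F{\left(Z \right)} = 4 \left(6 \left(- 5 Z\right) + 1\right) + Z = 4 \left(- 30 Z + 1\right) + Z = 4 \left(1 - 30 Z\right) + Z = \left(4 - 120 Z\right) + Z = 4 - 119 Z$)
$F{\left(-217 \right)} - s \left(-390\right) = \left(4 - -25823\right) - \left(-63\right) \left(-390\right) = \left(4 + 25823\right) - 24570 = 25827 - 24570 = 1257$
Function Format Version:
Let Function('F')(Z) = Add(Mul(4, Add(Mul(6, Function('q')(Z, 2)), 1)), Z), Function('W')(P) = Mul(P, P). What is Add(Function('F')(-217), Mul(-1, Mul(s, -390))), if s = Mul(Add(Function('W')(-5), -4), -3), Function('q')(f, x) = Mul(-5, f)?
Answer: 1257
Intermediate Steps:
Function('W')(P) = Pow(P, 2)
s = -63 (s = Mul(Add(Pow(-5, 2), -4), -3) = Mul(Add(25, -4), -3) = Mul(21, -3) = -63)
Function('F')(Z) = Add(4, Mul(-119, Z)) (Function('F')(Z) = Add(Mul(4, Add(Mul(6, Mul(-5, Z)), 1)), Z) = Add(Mul(4, Add(Mul(-30, Z), 1)), Z) = Add(Mul(4, Add(1, Mul(-30, Z))), Z) = Add(Add(4, Mul(-120, Z)), Z) = Add(4, Mul(-119, Z)))
Add(Function('F')(-217), Mul(-1, Mul(s, -390))) = Add(Add(4, Mul(-119, -217)), Mul(-1, Mul(-63, -390))) = Add(Add(4, 25823), Mul(-1, 24570)) = Add(25827, -24570) = 1257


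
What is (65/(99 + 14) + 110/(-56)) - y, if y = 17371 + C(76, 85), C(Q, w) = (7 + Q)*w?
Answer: -77288259/3164 ≈ -24427.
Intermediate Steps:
C(Q, w) = w*(7 + Q)
y = 24426 (y = 17371 + 85*(7 + 76) = 17371 + 85*83 = 17371 + 7055 = 24426)
(65/(99 + 14) + 110/(-56)) - y = (65/(99 + 14) + 110/(-56)) - 1*24426 = (65/113 + 110*(-1/56)) - 24426 = (65*(1/113) - 55/28) - 24426 = (65/113 - 55/28) - 24426 = -4395/3164 - 24426 = -77288259/3164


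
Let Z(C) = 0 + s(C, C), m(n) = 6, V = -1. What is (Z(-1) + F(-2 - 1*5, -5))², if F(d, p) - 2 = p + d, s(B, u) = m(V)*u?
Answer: 256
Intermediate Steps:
s(B, u) = 6*u
F(d, p) = 2 + d + p (F(d, p) = 2 + (p + d) = 2 + (d + p) = 2 + d + p)
Z(C) = 6*C (Z(C) = 0 + 6*C = 6*C)
(Z(-1) + F(-2 - 1*5, -5))² = (6*(-1) + (2 + (-2 - 1*5) - 5))² = (-6 + (2 + (-2 - 5) - 5))² = (-6 + (2 - 7 - 5))² = (-6 - 10)² = (-16)² = 256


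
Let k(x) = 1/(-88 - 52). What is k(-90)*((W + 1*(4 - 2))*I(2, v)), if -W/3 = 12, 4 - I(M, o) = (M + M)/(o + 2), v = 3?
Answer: 136/175 ≈ 0.77714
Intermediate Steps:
I(M, o) = 4 - 2*M/(2 + o) (I(M, o) = 4 - (M + M)/(o + 2) = 4 - 2*M/(2 + o))
W = -36 (W = -3*12 = -36)
k(x) = -1/140 (k(x) = 1/(-140) = -1/140)
k(-90)*((W + 1*(4 - 2))*I(2, v)) = -(-36 + 1*(4 - 2))*2*(4 - 1*2 + 2*3)/(2 + 3)/140 = -(-36 + 1*2)*2*(4 - 2 + 6)/5/140 = -(-36 + 2)*2*(1/5)*8/140 = -(-17)*16/(70*5) = -1/140*(-544/5) = 136/175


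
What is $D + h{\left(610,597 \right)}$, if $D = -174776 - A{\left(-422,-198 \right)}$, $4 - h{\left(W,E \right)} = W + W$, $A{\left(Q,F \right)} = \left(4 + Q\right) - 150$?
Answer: $-175424$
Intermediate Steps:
$A{\left(Q,F \right)} = -146 + Q$
$h{\left(W,E \right)} = 4 - 2 W$ ($h{\left(W,E \right)} = 4 - \left(W + W\right) = 4 - 2 W$)
$D = -174208$ ($D = -174776 - \left(-146 - 422\right) = -174776 - -568 = -174776 + 568 = -174208$)
$D + h{\left(610,597 \right)} = -174208 + \left(4 - 1220\right) = -174208 - 1216 = -175424$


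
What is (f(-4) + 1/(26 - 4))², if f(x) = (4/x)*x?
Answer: 7921/484 ≈ 16.366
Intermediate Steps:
f(x) = 4
(f(-4) + 1/(26 - 4))² = (4 + 1/(26 - 4))² = (4 + 1/22)² = (89/22)² = 7921/484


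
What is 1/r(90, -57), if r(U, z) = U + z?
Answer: 1/33 ≈ 0.030303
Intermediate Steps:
1/r(90, -57) = 1/(90 - 57) = 1/33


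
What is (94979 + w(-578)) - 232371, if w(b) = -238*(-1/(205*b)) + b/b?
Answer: -478807642/3485 ≈ -1.3739e+5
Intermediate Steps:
w(b) = 1 + 238/(205*b) (w(b) = -(-238)/(205*b) + 1 = 238/(205*b) + 1 = 1 + 238/(205*b))
(94979 + w(-578)) - 232371 = (94979 + (238/205 - 578)/(-578)) - 232371 = (94979 - 1/578*(-118252/205)) - 232371 = (94979 + 3478/3485) - 232371 = 331005293/3485 - 232371 = -478807642/3485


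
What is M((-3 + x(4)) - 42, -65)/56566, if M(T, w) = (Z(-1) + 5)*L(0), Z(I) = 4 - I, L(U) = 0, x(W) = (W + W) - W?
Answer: 0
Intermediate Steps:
x(W) = W (x(W) = 2*W - W = W)
M(T, w) = 0 (M(T, w) = ((4 - 1*(-1)) + 5)*0 = ((4 + 1) + 5)*0 = (5 + 5)*0 = 10*0 = 0)
M((-3 + x(4)) - 42, -65)/56566 = 0/56566 = 0*(1/56566) = 0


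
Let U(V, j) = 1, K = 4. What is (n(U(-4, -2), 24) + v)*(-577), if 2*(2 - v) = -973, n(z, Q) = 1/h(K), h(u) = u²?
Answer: -4510409/16 ≈ -2.8190e+5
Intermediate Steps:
n(z, Q) = 1/16 (n(z, Q) = 1/(4²) = 1/16)
v = 977/2 (v = 2 - ½*(-973) = 2 + 973/2 = 977/2 ≈ 488.50)
(n(U(-4, -2), 24) + v)*(-577) = (1/16 + 977/2)*(-577) = (7817/16)*(-577) = -4510409/16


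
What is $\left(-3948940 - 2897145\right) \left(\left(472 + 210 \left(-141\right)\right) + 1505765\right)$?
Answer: $-10109113955295$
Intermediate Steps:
$\left(-3948940 - 2897145\right) \left(\left(472 + 210 \left(-141\right)\right) + 1505765\right) = - 6846085 \left(\left(472 - 29610\right) + 1505765\right) = - 6846085 \left(-29138 + 1505765\right) = \left(-6846085\right) 1476627 = -10109113955295$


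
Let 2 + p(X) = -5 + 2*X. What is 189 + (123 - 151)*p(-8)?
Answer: 833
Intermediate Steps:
p(X) = -7 + 2*X (p(X) = -2 + (-5 + 2*X) = -7 + 2*X)
189 + (123 - 151)*p(-8) = 189 + (123 - 151)*(-7 + 2*(-8)) = 189 - 28*(-7 - 16) = 189 - 28*(-23) = 189 + 644 = 833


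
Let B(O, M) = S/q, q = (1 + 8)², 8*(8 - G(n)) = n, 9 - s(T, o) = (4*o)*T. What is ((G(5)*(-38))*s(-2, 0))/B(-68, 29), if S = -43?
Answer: 817209/172 ≈ 4751.2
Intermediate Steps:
s(T, o) = 9 - 4*T*o (s(T, o) = 9 - 4*o*T = 9 - 4*T*o)
G(n) = 8 - n/8
q = 81 (q = 9² = 81)
B(O, M) = -43/81
((G(5)*(-38))*s(-2, 0))/B(-68, 29) = (((8 - ⅛*5)*(-38))*(9 - 4*(-2)*0))/(-43/81) = (((8 - 5/8)*(-38))*(9 + 0))*(-81/43) = (((59/8)*(-38))*9)*(-81/43) = -1121/4*9*(-81/43) = -10089/4*(-81/43) = 817209/172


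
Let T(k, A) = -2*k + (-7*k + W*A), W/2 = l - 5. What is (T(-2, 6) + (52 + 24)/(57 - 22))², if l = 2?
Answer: 306916/1225 ≈ 250.54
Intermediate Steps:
W = -6 (W = 2*(2 - 5) = 2*(-3) = -6)
T(k, A) = -9*k - 6*A (T(k, A) = -2*k + (-7*k - 6*A) = -9*k - 6*A)
(T(-2, 6) + (52 + 24)/(57 - 22))² = ((-9*(-2) - 6*6) + (52 + 24)/(57 - 22))² = ((18 - 36) + 76/35)² = (-18 + 76*(1/35))² = (-18 + 76/35)² = (-554/35)² = 306916/1225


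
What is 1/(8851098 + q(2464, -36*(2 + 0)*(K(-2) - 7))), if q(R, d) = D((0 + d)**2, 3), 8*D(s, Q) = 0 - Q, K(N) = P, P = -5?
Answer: 8/70808781 ≈ 1.1298e-7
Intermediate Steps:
K(N) = -5
D(s, Q) = -Q/8 (D(s, Q) = (0 - Q)/8 = (-Q)/8 = -Q/8)
q(R, d) = -3/8 (q(R, d) = -1/8*3 = -3/8)
1/(8851098 + q(2464, -36*(2 + 0)*(K(-2) - 7))) = 1/(8851098 - 3/8) = 1/(70808781/8) = 8/70808781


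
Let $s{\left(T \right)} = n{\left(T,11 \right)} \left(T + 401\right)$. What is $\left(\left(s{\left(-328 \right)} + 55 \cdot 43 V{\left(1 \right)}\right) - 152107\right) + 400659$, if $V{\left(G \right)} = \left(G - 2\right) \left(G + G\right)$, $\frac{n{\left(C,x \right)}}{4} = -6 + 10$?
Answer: $244990$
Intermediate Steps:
$n{\left(C,x \right)} = 16$ ($n{\left(C,x \right)} = 4 \left(-6 + 10\right) = 4 \cdot 4 = 16$)
$V{\left(G \right)} = 2 G \left(-2 + G\right)$ ($V{\left(G \right)} = \left(-2 + G\right) 2 G = 2 G \left(-2 + G\right)$)
$s{\left(T \right)} = 6416 + 16 T$ ($s{\left(T \right)} = 16 \left(T + 401\right) = 16 \left(401 + T\right) = 6416 + 16 T$)
$\left(\left(s{\left(-328 \right)} + 55 \cdot 43 V{\left(1 \right)}\right) - 152107\right) + 400659 = \left(\left(\left(6416 + 16 \left(-328\right)\right) + 55 \cdot 43 \cdot 2 \cdot 1 \left(-2 + 1\right)\right) - 152107\right) + 400659 = \left(\left(\left(6416 - 5248\right) + 2365 \cdot 2 \cdot 1 \left(-1\right)\right) - 152107\right) + 400659 = \left(\left(1168 + 2365 \left(-2\right)\right) - 152107\right) + 400659 = \left(\left(1168 - 4730\right) - 152107\right) + 400659 = \left(-3562 - 152107\right) + 400659 = -155669 + 400659 = 244990$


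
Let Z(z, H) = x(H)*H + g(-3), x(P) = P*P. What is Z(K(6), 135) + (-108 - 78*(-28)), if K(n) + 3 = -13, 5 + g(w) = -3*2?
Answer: 2462440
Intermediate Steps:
x(P) = P²
g(w) = -11 (g(w) = -5 - 3*2 = -5 - 6 = -11)
K(n) = -16 (K(n) = -3 - 13 = -16)
Z(z, H) = -11 + H³ (Z(z, H) = H²*H - 11 = H³ - 11 = -11 + H³)
Z(K(6), 135) + (-108 - 78*(-28)) = (-11 + 135³) + (-108 - 78*(-28)) = (-11 + 2460375) + (-108 + 2184) = 2460364 + 2076 = 2462440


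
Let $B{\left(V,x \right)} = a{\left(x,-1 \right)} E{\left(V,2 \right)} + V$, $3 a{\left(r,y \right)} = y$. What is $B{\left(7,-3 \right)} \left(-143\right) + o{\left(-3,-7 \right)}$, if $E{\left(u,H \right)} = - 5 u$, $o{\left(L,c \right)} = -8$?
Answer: $- \frac{8032}{3} \approx -2677.3$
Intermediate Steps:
$a{\left(r,y \right)} = \frac{y}{3}$
$B{\left(V,x \right)} = \frac{8 V}{3}$ ($B{\left(V,x \right)} = \frac{1}{3} \left(-1\right) \left(- 5 V\right) + V = - \frac{\left(-5\right) V}{3} + V = \frac{5 V}{3} + V = \frac{8 V}{3}$)
$B{\left(7,-3 \right)} \left(-143\right) + o{\left(-3,-7 \right)} = \frac{8}{3} \cdot 7 \left(-143\right) - 8 = \frac{56}{3} \left(-143\right) - 8 = - \frac{8008}{3} - 8 = - \frac{8032}{3}$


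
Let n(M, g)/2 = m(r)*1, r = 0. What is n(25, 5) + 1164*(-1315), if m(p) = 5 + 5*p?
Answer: -1530650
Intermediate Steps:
n(M, g) = 10 (n(M, g) = 2*((5 + 5*0)*1) = 2*((5 + 0)*1) = 2*(5*1) = 2*5 = 10)
n(25, 5) + 1164*(-1315) = 10 + 1164*(-1315) = 10 - 1530660 = -1530650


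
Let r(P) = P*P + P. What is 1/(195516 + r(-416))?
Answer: 1/368156 ≈ 2.7162e-6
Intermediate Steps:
r(P) = P + P**2 (r(P) = P**2 + P = P + P**2)
1/(195516 + r(-416)) = 1/(195516 - 416*(1 - 416)) = 1/(195516 - 416*(-415)) = 1/(195516 + 172640) = 1/368156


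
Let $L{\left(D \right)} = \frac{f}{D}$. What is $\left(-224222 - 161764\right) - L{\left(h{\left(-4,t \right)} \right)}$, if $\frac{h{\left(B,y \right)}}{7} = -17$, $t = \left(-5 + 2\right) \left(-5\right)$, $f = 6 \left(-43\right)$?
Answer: $- \frac{45932592}{119} \approx -3.8599 \cdot 10^{5}$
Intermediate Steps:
$f = -258$
$t = 15$ ($t = \left(-3\right) \left(-5\right) = 15$)
$h{\left(B,y \right)} = -119$ ($h{\left(B,y \right)} = 7 \left(-17\right) = -119$)
$L{\left(D \right)} = - \frac{258}{D}$
$\left(-224222 - 161764\right) - L{\left(h{\left(-4,t \right)} \right)} = \left(-224222 - 161764\right) - - \frac{258}{-119} = \left(-224222 - 161764\right) - \left(-258\right) \left(- \frac{1}{119}\right) = -385986 - \frac{258}{119} = - \frac{45932592}{119}$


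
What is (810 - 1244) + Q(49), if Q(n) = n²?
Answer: 1967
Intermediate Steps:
(810 - 1244) + Q(49) = (810 - 1244) + 49² = -434 + 2401 = 1967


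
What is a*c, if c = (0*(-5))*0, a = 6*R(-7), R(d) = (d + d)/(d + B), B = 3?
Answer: 0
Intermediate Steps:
R(d) = 2*d/(3 + d) (R(d) = (d + d)/(d + 3) = (2*d)/(3 + d) = 2*d/(3 + d))
a = 21 (a = 6*(2*(-7)/(3 - 7)) = 6*(2*(-7)/(-4)) = 6*(2*(-7)*(-¼)) = 6*(7/2) = 21)
c = 0 (c = 0*0 = 0)
a*c = 21*0 = 0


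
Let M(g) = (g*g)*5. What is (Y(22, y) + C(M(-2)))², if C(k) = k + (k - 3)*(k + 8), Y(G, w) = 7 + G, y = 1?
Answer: 275625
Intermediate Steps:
M(g) = 5*g² (M(g) = g²*5 = 5*g²)
C(k) = k + (-3 + k)*(8 + k)
(Y(22, y) + C(M(-2)))² = ((7 + 22) + (-24 + (5*(-2)²)² + 6*(5*(-2)²)))² = (29 + (-24 + (5*4)² + 6*(5*4)))² = (29 + (-24 + 20² + 6*20))² = (29 + (-24 + 400 + 120))² = (29 + 496)² = 525² = 275625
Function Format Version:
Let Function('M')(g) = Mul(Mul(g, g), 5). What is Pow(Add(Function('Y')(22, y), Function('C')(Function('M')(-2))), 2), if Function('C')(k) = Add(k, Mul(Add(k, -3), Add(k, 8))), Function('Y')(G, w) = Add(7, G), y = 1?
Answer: 275625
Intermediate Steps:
Function('M')(g) = Mul(5, Pow(g, 2)) (Function('M')(g) = Mul(Pow(g, 2), 5) = Mul(5, Pow(g, 2)))
Function('C')(k) = Add(k, Mul(Add(-3, k), Add(8, k)))
Pow(Add(Function('Y')(22, y), Function('C')(Function('M')(-2))), 2) = Pow(Add(Add(7, 22), Add(-24, Pow(Mul(5, Pow(-2, 2)), 2), Mul(6, Mul(5, Pow(-2, 2))))), 2) = Pow(Add(29, Add(-24, Pow(Mul(5, 4), 2), Mul(6, Mul(5, 4)))), 2) = Pow(Add(29, Add(-24, Pow(20, 2), Mul(6, 20))), 2) = Pow(Add(29, Add(-24, 400, 120)), 2) = Pow(Add(29, 496), 2) = Pow(525, 2) = 275625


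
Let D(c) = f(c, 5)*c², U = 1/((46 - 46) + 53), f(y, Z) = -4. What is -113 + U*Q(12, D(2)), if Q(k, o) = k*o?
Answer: -6181/53 ≈ -116.62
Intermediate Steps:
U = 1/53 (U = 1/(0 + 53) = 1/53 ≈ 0.018868)
D(c) = -4*c²
-113 + U*Q(12, D(2)) = -113 + (12*(-4*2²))/53 = -113 + (12*(-4*4))/53 = -113 + (12*(-16))/53 = -113 + (1/53)*(-192) = -113 - 192/53 = -6181/53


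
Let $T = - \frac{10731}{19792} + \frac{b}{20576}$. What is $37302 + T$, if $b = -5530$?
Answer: $\frac{237352240487}{6363128} \approx 37301.0$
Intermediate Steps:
$T = - \frac{5160169}{6363128}$ ($T = - \frac{10731}{19792} - \frac{5530}{20576} = \left(-10731\right) \frac{1}{19792} - \frac{2765}{10288} = - \frac{10731}{19792} - \frac{2765}{10288} = - \frac{5160169}{6363128} \approx -0.81095$)
$37302 + T = 37302 - \frac{5160169}{6363128} = \frac{237352240487}{6363128}$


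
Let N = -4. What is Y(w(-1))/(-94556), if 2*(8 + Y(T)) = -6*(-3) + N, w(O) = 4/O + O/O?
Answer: 1/94556 ≈ 1.0576e-5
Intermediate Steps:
w(O) = 1 + 4/O (w(O) = 4/O + 1 = 1 + 4/O)
Y(T) = -1 (Y(T) = -8 + (-6*(-3) - 4)/2 = -8 + (18 - 4)/2 = -8 + (1/2)*14 = -8 + 7 = -1)
Y(w(-1))/(-94556) = -1/(-94556) = -1*(-1/94556) = 1/94556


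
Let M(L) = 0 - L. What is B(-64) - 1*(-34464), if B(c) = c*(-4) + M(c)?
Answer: 34784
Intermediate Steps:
M(L) = -L
B(c) = -5*c (B(c) = c*(-4) - c = -4*c - c = -5*c)
B(-64) - 1*(-34464) = -5*(-64) - 1*(-34464) = 320 + 34464 = 34784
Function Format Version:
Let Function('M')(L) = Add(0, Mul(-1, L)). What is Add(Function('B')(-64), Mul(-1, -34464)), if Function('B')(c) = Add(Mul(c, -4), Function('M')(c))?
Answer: 34784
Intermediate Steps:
Function('M')(L) = Mul(-1, L)
Function('B')(c) = Mul(-5, c) (Function('B')(c) = Add(Mul(c, -4), Mul(-1, c)) = Add(Mul(-4, c), Mul(-1, c)) = Mul(-5, c))
Add(Function('B')(-64), Mul(-1, -34464)) = Add(Mul(-5, -64), Mul(-1, -34464)) = Add(320, 34464) = 34784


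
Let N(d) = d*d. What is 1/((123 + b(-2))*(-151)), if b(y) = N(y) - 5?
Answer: -1/18422 ≈ -5.4283e-5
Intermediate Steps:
N(d) = d²
b(y) = -5 + y² (b(y) = y² - 5 = -5 + y²)
1/((123 + b(-2))*(-151)) = 1/((123 + (-5 + (-2)²))*(-151)) = 1/((123 + (-5 + 4))*(-151)) = 1/((123 - 1)*(-151)) = 1/(122*(-151)) = 1/(-18422) = -1/18422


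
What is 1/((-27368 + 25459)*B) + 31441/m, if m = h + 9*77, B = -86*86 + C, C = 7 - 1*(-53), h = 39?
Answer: 110078273929/2562809592 ≈ 42.952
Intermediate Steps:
C = 60 (C = 7 + 53 = 60)
B = -7336 (B = -86*86 + 60 = -7396 + 60 = -7336)
m = 732 (m = 39 + 9*77 = 39 + 693 = 732)
1/((-27368 + 25459)*B) + 31441/m = 1/((-27368 + 25459)*(-7336)) + 31441/732 = -1/7336/(-1909) + 31441*(1/732) = -1/1909*(-1/7336) + 31441/732 = 1/14004424 + 31441/732 = 110078273929/2562809592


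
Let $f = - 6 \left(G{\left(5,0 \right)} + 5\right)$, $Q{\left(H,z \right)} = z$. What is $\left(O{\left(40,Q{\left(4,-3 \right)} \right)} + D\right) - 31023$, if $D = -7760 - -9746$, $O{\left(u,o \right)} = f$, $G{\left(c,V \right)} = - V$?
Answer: $-29067$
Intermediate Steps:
$f = -30$ ($f = - 6 \left(\left(-1\right) 0 + 5\right) = - 6 \left(0 + 5\right) = \left(-6\right) 5 = -30$)
$O{\left(u,o \right)} = -30$
$D = 1986$ ($D = -7760 + 9746 = 1986$)
$\left(O{\left(40,Q{\left(4,-3 \right)} \right)} + D\right) - 31023 = \left(-30 + 1986\right) - 31023 = 1956 - 31023 = -29067$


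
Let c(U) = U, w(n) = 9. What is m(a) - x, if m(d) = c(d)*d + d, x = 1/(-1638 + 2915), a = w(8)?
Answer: 114929/1277 ≈ 89.999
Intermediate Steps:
a = 9
x = 1/1277 ≈ 0.00078308
m(d) = d + d² (m(d) = d*d + d = d² + d = d + d²)
m(a) - x = 9*(1 + 9) - 1*1/1277 = 9*10 - 1/1277 = 90 - 1/1277 = 114929/1277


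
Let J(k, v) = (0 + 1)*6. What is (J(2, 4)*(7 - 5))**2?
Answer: 144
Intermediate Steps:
J(k, v) = 6 (J(k, v) = 1*6 = 6)
(J(2, 4)*(7 - 5))**2 = (6*(7 - 5))**2 = (6*2)**2 = 12**2 = 144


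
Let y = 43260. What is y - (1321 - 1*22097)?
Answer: 64036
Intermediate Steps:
y - (1321 - 1*22097) = 43260 - (1321 - 1*22097) = 43260 - (1321 - 22097) = 43260 - 1*(-20776) = 43260 + 20776 = 64036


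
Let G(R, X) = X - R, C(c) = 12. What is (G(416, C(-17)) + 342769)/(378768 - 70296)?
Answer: 342365/308472 ≈ 1.1099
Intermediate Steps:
(G(416, C(-17)) + 342769)/(378768 - 70296) = ((12 - 1*416) + 342769)/(378768 - 70296) = ((12 - 416) + 342769)/308472 = (-404 + 342769)*(1/308472) = 342365*(1/308472) = 342365/308472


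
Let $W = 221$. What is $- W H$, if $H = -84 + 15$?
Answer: $15249$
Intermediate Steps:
$H = -69$
$- W H = \left(-1\right) 221 \left(-69\right) = \left(-221\right) \left(-69\right) = 15249$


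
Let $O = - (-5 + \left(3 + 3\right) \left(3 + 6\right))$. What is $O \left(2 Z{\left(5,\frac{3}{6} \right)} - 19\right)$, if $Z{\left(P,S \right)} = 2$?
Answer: $735$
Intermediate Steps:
$O = -49$ ($O = - (-5 + 6 \cdot 9) = - (-5 + 54) = \left(-1\right) 49 = -49$)
$O \left(2 Z{\left(5,\frac{3}{6} \right)} - 19\right) = - 49 \left(2 \cdot 2 - 19\right) = - 49 \left(4 - 19\right) = \left(-49\right) \left(-15\right) = 735$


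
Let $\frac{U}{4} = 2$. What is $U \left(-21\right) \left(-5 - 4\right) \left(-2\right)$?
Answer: $-3024$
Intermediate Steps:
$U = 8$ ($U = 4 \cdot 2 = 8$)
$U \left(-21\right) \left(-5 - 4\right) \left(-2\right) = 8 \left(-21\right) \left(-5 - 4\right) \left(-2\right) = - 168 \left(\left(-9\right) \left(-2\right)\right) = \left(-168\right) 18 = -3024$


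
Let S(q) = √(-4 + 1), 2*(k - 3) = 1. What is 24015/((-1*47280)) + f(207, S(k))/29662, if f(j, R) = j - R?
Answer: -23418199/46747312 - I*√3/29662 ≈ -0.50095 - 5.8393e-5*I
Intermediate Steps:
k = 7/2 (k = 3 + (½)*1 = 3 + ½ = 7/2 ≈ 3.5000)
S(q) = I*√3 (S(q) = √(-3) = I*√3)
24015/((-1*47280)) + f(207, S(k))/29662 = 24015/((-1*47280)) + (207 - I*√3)/29662 = 24015/(-47280) + (207 - I*√3)*(1/29662) = 24015*(-1/47280) + (207/29662 - I*√3/29662) = -1601/3152 + (207/29662 - I*√3/29662) = -23418199/46747312 - I*√3/29662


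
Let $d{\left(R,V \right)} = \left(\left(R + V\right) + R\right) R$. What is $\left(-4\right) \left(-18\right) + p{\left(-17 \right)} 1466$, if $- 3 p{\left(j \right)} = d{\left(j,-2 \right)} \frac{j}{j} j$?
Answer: $5084160$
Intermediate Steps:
$d{\left(R,V \right)} = R \left(V + 2 R\right)$ ($d{\left(R,V \right)} = \left(V + 2 R\right) R = R \left(V + 2 R\right)$)
$p{\left(j \right)} = - \frac{j^{2} \left(-2 + 2 j\right)}{3}$ ($p{\left(j \right)} = - \frac{j \left(-2 + 2 j\right) \frac{j}{j} j}{3} = - \frac{j \left(-2 + 2 j\right) 1 j}{3} = - \frac{j \left(-2 + 2 j\right) j}{3} = - \frac{j^{2} \left(-2 + 2 j\right)}{3}$)
$\left(-4\right) \left(-18\right) + p{\left(-17 \right)} 1466 = \left(-4\right) \left(-18\right) + \frac{2 \left(-17\right)^{2} \left(1 - -17\right)}{3} \cdot 1466 = 72 + \frac{2}{3} \cdot 289 \left(1 + 17\right) 1466 = 72 + \frac{2}{3} \cdot 289 \cdot 18 \cdot 1466 = 72 + 3468 \cdot 1466 = 72 + 5084088 = 5084160$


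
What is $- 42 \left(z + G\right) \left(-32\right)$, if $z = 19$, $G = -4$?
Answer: $20160$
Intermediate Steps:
$- 42 \left(z + G\right) \left(-32\right) = - 42 \left(19 - 4\right) \left(-32\right) = \left(-42\right) 15 \left(-32\right) = \left(-630\right) \left(-32\right) = 20160$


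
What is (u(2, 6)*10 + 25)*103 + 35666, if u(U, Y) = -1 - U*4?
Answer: 28971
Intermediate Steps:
u(U, Y) = -1 - 4*U
(u(2, 6)*10 + 25)*103 + 35666 = ((-1 - 4*2)*10 + 25)*103 + 35666 = ((-1 - 8)*10 + 25)*103 + 35666 = (-9*10 + 25)*103 + 35666 = (-90 + 25)*103 + 35666 = -65*103 + 35666 = -6695 + 35666 = 28971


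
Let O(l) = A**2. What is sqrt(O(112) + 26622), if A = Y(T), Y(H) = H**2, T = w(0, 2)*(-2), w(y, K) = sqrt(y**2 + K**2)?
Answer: sqrt(26878) ≈ 163.95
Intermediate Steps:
w(y, K) = sqrt(K**2 + y**2)
T = -4 (T = sqrt(2**2 + 0**2)*(-2) = sqrt(4 + 0)*(-2) = sqrt(4)*(-2) = 2*(-2) = -4)
A = 16 (A = (-4)**2 = 16)
O(l) = 256 (O(l) = 16**2 = 256)
sqrt(O(112) + 26622) = sqrt(256 + 26622) = sqrt(26878)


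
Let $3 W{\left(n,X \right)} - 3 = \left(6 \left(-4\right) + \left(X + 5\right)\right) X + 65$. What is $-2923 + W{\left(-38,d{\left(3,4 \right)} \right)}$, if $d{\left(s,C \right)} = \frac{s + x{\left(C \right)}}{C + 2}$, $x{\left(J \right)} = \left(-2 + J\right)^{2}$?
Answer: $- \frac{313985}{108} \approx -2907.3$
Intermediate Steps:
$d{\left(s,C \right)} = \frac{s + \left(-2 + C\right)^{2}}{2 + C}$ ($d{\left(s,C \right)} = \frac{s + \left(-2 + C\right)^{2}}{C + 2} = \frac{s + \left(-2 + C\right)^{2}}{2 + C}$)
$W{\left(n,X \right)} = \frac{68}{3} + \frac{X \left(-19 + X\right)}{3}$ ($W{\left(n,X \right)} = 1 + \frac{\left(6 \left(-4\right) + \left(X + 5\right)\right) X + 65}{3} = 1 + \frac{\left(-24 + \left(5 + X\right)\right) X + 65}{3} = 1 + \frac{\left(-19 + X\right) X + 65}{3} = 1 + \frac{X \left(-19 + X\right) + 65}{3} = 1 + \frac{65 + X \left(-19 + X\right)}{3} = 1 + \left(\frac{65}{3} + \frac{X \left(-19 + X\right)}{3}\right) = \frac{68}{3} + \frac{X \left(-19 + X\right)}{3}$)
$-2923 + W{\left(-38,d{\left(3,4 \right)} \right)} = -2923 + \left(\frac{68}{3} - \frac{19 \frac{3 + \left(-2 + 4\right)^{2}}{2 + 4}}{3} + \frac{\left(\frac{3 + \left(-2 + 4\right)^{2}}{2 + 4}\right)^{2}}{3}\right) = -2923 + \left(\frac{68}{3} - \frac{19 \frac{3 + 2^{2}}{6}}{3} + \frac{\left(\frac{3 + 2^{2}}{6}\right)^{2}}{3}\right) = -2923 + \left(\frac{68}{3} - \frac{19 \frac{3 + 4}{6}}{3} + \frac{\left(\frac{3 + 4}{6}\right)^{2}}{3}\right) = -2923 + \left(\frac{68}{3} - \frac{19 \cdot \frac{1}{6} \cdot 7}{3} + \frac{\left(\frac{1}{6} \cdot 7\right)^{2}}{3}\right) = -2923 + \left(\frac{68}{3} - \frac{133}{18} + \frac{\left(\frac{7}{6}\right)^{2}}{3}\right) = -2923 + \left(\frac{68}{3} - \frac{133}{18} + \frac{1}{3} \cdot \frac{49}{36}\right) = -2923 + \left(\frac{68}{3} - \frac{133}{18} + \frac{49}{108}\right) = -2923 + \frac{1699}{108} = - \frac{313985}{108}$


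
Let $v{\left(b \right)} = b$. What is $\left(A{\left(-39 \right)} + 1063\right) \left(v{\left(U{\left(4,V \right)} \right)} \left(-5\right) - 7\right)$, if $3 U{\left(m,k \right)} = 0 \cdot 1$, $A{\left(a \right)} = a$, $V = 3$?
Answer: $-7168$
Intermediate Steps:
$U{\left(m,k \right)} = 0$ ($U{\left(m,k \right)} = \frac{0 \cdot 1}{3} = \frac{1}{3} \cdot 0 = 0$)
$\left(A{\left(-39 \right)} + 1063\right) \left(v{\left(U{\left(4,V \right)} \right)} \left(-5\right) - 7\right) = \left(-39 + 1063\right) \left(0 \left(-5\right) - 7\right) = 1024 \left(0 - 7\right) = 1024 \left(-7\right) = -7168$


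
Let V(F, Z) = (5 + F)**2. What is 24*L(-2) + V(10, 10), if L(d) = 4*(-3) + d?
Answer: -111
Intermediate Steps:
L(d) = -12 + d
24*L(-2) + V(10, 10) = 24*(-12 - 2) + (5 + 10)**2 = 24*(-14) + 15**2 = -336 + 225 = -111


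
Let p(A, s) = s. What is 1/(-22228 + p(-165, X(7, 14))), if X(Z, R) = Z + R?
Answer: -1/22207 ≈ -4.5031e-5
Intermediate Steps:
X(Z, R) = R + Z
1/(-22228 + p(-165, X(7, 14))) = 1/(-22228 + (14 + 7)) = 1/(-22228 + 21) = 1/(-22207) = -1/22207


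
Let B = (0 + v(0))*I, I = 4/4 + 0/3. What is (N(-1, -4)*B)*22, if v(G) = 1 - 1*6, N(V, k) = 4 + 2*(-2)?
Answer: 0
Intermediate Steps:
I = 1 (I = 4*(¼) + 0*(⅓) = 1 + 0 = 1)
N(V, k) = 0 (N(V, k) = 4 - 4 = 0)
v(G) = -5 (v(G) = 1 - 6 = -5)
B = -5 (B = (0 - 5)*1 = -5*1 = -5)
(N(-1, -4)*B)*22 = (0*(-5))*22 = 0*22 = 0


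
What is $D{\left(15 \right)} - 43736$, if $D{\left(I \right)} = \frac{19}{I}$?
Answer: $- \frac{656021}{15} \approx -43735.0$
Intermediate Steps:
$D{\left(15 \right)} - 43736 = \frac{19}{15} - 43736 = - \frac{656021}{15}$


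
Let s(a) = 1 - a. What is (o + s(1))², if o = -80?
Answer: 6400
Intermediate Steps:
(o + s(1))² = (-80 + (1 - 1*1))² = (-80 + (1 - 1))² = (-80 + 0)² = (-80)² = 6400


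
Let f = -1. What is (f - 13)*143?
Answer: -2002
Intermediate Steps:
(f - 13)*143 = (-1 - 13)*143 = -14*143 = -2002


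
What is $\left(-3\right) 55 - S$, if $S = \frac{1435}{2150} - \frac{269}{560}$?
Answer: $- \frac{795541}{4816} \approx -165.19$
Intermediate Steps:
$S = \frac{901}{4816}$ ($S = 1435 \cdot \frac{1}{2150} - \frac{269}{560} = \frac{287}{430} - \frac{269}{560} = \frac{901}{4816} \approx 0.18708$)
$\left(-3\right) 55 - S = \left(-3\right) 55 - \frac{901}{4816} = -165 - \frac{901}{4816} = - \frac{795541}{4816}$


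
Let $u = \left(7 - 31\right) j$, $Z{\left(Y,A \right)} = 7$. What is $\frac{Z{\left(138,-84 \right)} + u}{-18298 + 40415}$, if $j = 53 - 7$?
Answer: $- \frac{1097}{22117} \approx -0.0496$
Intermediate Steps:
$j = 46$
$u = -1104$ ($u = \left(7 - 31\right) 46 = \left(-24\right) 46 = -1104$)
$\frac{Z{\left(138,-84 \right)} + u}{-18298 + 40415} = \frac{7 - 1104}{-18298 + 40415} = - \frac{1097}{22117}$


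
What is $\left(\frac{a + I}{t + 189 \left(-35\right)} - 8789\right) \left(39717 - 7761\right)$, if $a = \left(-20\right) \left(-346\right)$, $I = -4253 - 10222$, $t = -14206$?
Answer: $- \frac{5847571366584}{20821} \approx -2.8085 \cdot 10^{8}$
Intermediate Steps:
$I = -14475$ ($I = -4253 - 10222 = -14475$)
$a = 6920$
$\left(\frac{a + I}{t + 189 \left(-35\right)} - 8789\right) \left(39717 - 7761\right) = \left(\frac{6920 - 14475}{-14206 + 189 \left(-35\right)} - 8789\right) \left(39717 - 7761\right) = \left(- \frac{7555}{-14206 - 6615} - 8789\right) 31956 = \left(- \frac{7555}{-20821} - 8789\right) 31956 = \left(\left(-7555\right) \left(- \frac{1}{20821}\right) - 8789\right) 31956 = \left(\frac{7555}{20821} - 8789\right) 31956 = \left(- \frac{182988214}{20821}\right) 31956 = - \frac{5847571366584}{20821}$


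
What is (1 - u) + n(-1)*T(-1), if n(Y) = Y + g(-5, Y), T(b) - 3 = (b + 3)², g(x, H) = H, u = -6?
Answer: -7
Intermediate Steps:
T(b) = 3 + (3 + b)² (T(b) = 3 + (b + 3)² = 3 + (3 + b)²)
n(Y) = 2*Y (n(Y) = Y + Y = 2*Y)
(1 - u) + n(-1)*T(-1) = (1 - 1*(-6)) + (2*(-1))*(3 + (3 - 1)²) = (1 + 6) - 2*(3 + 2²) = 7 - 2*(3 + 4) = 7 - 2*7 = 7 - 14 = -7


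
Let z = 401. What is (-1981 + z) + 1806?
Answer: 226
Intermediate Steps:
(-1981 + z) + 1806 = (-1981 + 401) + 1806 = -1580 + 1806 = 226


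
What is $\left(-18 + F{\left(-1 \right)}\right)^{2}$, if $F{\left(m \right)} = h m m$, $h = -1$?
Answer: $361$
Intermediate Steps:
$F{\left(m \right)} = - m^{2}$ ($F{\left(m \right)} = - m m = - m^{2}$)
$\left(-18 + F{\left(-1 \right)}\right)^{2} = \left(-18 - \left(-1\right)^{2}\right)^{2} = \left(-18 - 1\right)^{2} = \left(-19\right)^{2} = 361$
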